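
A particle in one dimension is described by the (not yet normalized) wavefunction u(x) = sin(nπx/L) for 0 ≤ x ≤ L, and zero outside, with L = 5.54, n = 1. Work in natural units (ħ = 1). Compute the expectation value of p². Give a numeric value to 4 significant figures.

0.3216

p² u = −ħ² d²u/dx²; ⟨p²⟩ = −ħ² ∫ u*·u'' dx / ∫|u|² dx.
d/dx sin(nπx/L) = (nπ/L)·cos(nπx/L) and d²/dx² sin(nπx/L) = −(nπ/L)²·sin(nπx/L); on 0 ≤ x ≤ L, ∫sin²(nπx/L) dx = L/2 and ∫sin(nπx/L)·cos(nπx/L) dx = 0.
State is unnormalized: ∫|u|² dx = 2.7700, and ∫u*·(−ħ² u'') dx = 0.89076, so ⟨p²⟩ = 0.89076 / 2.7700.
⟨p²⟩ = 0.32157.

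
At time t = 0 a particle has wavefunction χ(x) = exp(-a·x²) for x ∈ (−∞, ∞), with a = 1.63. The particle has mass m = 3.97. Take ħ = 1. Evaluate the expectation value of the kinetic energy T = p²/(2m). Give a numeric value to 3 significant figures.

T = −(ħ²/2m) d²/dx², so ⟨T⟩ = −(ħ²/2m) ∫ χ*·χ'' dx / ∫|χ|² dx; with m = 3.97.
Gaussian moments: ∫x^(2j)·e^(−2ax²) dx = (2j−1)!!/(4a)^j · √(π/(2a)), odd powers integrate to 0; here √(π/(2a)) = 0.98167. Derivatives: d/dx e^(−ax²) = −2ax·e^(−ax²), d²/dx² e^(−ax²) = (4a²x² − 2a)·e^(−ax²).
State is unnormalized: ∫|χ|² dx = 0.98167, and ∫χ*·(−ħ²/2m · χ'') dx = 0.20153, so ⟨T⟩ = 0.20153 / 0.98167.
⟨T⟩ = 0.20529.

0.205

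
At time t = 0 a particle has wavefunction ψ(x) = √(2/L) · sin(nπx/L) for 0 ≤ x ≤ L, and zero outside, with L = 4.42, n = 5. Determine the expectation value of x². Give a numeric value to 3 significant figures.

6.47

⟨x²⟩ = ∫ x²·|ψ|² dx (integrals over the domain).
With sin²θ = (1 − cos2θ)/2 on 0 ≤ x ≤ L: ∫sin²(nπx/L) dx = L/2, ∫x·sin²(nπx/L) dx = L²/4, ∫x²·sin²(nπx/L) dx = L³·(1/6 − 1/(4n²π²)); higher powers xᵏ the same way, integrating xᵏ·cos(2nπx/L) by parts.
⟨x²⟩ = 6.4725.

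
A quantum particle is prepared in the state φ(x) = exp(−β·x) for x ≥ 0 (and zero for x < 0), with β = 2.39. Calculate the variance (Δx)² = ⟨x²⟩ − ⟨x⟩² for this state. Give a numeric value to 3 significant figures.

Compute ⟨x⟩ and ⟨x²⟩ separately, then (Δx)² = ⟨x²⟩ − ⟨x⟩².
Every integrand reduces to terms xʲ·e^(−2βx) on [0, ∞); use ∫₀^∞ xʲ·e^(−2βx) dx = j!/(2β)^(j+1).
Normalization: ∫|φ|² dx = 0.20921.
⟨x⟩ = 0.20921 and ⟨x²⟩ = 0.087533.
(Δx)² = 0.087533 − (0.20921)² = 0.043767.

0.0438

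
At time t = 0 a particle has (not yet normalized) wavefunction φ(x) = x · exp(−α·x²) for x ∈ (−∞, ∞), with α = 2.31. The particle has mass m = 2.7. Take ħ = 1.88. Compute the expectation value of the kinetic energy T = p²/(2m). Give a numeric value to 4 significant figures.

4.536

T = −(ħ²/2m) d²/dx², so ⟨T⟩ = −(ħ²/2m) ∫ φ*·φ'' dx / ∫|φ|² dx; with m = 2.7.
Expand each integrand as polynomial × e^(−2αx²) and use ∫x^(2j)·e^(−2αx²) dx = (2j−1)!!/(4α)^j · √(π/(2α)), odd powers → 0; here √(π/(2α)) = 0.82462. Differentiate with the product rule, d/dx e^(−αx²) = −2αx·e^(−αx²).
State is unnormalized: ∫|φ|² dx = 0.089245, and ∫φ*·(−ħ²/2m · φ'') dx = 0.40480, so ⟨T⟩ = 0.40480 / 0.089245.
⟨T⟩ = 4.5358.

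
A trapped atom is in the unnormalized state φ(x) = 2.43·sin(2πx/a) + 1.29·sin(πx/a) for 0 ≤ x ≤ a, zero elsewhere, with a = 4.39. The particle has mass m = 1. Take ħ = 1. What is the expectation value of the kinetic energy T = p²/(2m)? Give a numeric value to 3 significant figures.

0.855

T = −(ħ²/2m) d²/dx², so ⟨T⟩ = −(ħ²/2m) ∫ φ*·φ'' dx / ∫|φ|² dx; with m = 1.
d²/dx² sin(jπx/a) = −(jπ/a)²·sin(jπx/a); on 0 ≤ x ≤ a, ∫sin²(jπx/a) dx = a/2 and ∫sin(jπx/a)·sin(lπx/a) dx = 0 for j ≠ l, so only diagonal terms survive in ∫|φ|² and ∫φ·φ″; ∫φ·φ′ dx = [φ²/2] between the walls = 0.
State is unnormalized: ∫|φ|² dx = 16.614, and ∫φ*·(−ħ²/2m · φ'') dx = 14.211, so ⟨T⟩ = 14.211 / 16.614.
⟨T⟩ = 0.85535.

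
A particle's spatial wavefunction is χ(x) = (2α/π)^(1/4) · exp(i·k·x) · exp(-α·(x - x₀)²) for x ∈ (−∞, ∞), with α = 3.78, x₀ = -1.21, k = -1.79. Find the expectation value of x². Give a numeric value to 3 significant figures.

1.53

⟨x²⟩ = ∫ x²·|χ|² dx (integrals over the domain).
Gaussian moments (u = x − x₀): ∫u^(2j)·e^(−2αu²) du = (2j−1)!!/(4α)^j · √(π/(2α)), odd powers integrate to 0; here √(π/(2α)) = 0.64464.
⟨x²⟩ = 1.5302.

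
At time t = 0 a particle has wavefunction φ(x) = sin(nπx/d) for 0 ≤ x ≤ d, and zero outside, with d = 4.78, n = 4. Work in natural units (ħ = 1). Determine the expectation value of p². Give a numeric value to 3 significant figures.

p² φ = −ħ² d²φ/dx²; ⟨p²⟩ = −ħ² ∫ φ*·φ'' dx / ∫|φ|² dx.
d/dx sin(nπx/d) = (nπ/d)·cos(nπx/d) and d²/dx² sin(nπx/d) = −(nπ/d)²·sin(nπx/d); on 0 ≤ x ≤ d, ∫sin²(nπx/d) dx = d/2 and ∫sin(nπx/d)·cos(nπx/d) dx = 0.
State is unnormalized: ∫|φ|² dx = 2.3900, and ∫φ*·(−ħ² φ'') dx = 16.518, so ⟨p²⟩ = 16.518 / 2.3900.
⟨p²⟩ = 6.9114.

6.91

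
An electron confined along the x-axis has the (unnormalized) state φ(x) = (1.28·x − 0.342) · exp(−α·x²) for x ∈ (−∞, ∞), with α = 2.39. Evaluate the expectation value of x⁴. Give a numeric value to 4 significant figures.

0.1109

⟨x⁴⟩ = ∫ x⁴·|φ|² dx / ∫|φ|² dx (integrals over the domain).
Expand each integrand as polynomial × e^(−2αx²) and use ∫x^(2j)·e^(−2αx²) dx = (2j−1)!!/(4α)^j · √(π/(2α)), odd powers → 0; here √(π/(2α)) = 0.81070.
State is unnormalized: ∫|φ|² dx = 0.23376, and ∫φ*·x⁴·φ dx = 0.025916, so ⟨x⁴⟩ = 0.025916 / 0.23376.
⟨x⁴⟩ = 0.11086.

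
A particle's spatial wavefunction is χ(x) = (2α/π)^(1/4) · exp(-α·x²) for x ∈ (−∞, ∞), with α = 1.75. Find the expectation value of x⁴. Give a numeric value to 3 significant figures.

0.0612

⟨x⁴⟩ = ∫ x⁴·|χ|² dx (integrals over the domain).
Gaussian moments: ∫x^(2j)·e^(−2αx²) dx = (2j−1)!!/(4α)^j · √(π/(2α)), odd powers integrate to 0; here √(π/(2α)) = 0.94742.
⟨x⁴⟩ = 0.061224.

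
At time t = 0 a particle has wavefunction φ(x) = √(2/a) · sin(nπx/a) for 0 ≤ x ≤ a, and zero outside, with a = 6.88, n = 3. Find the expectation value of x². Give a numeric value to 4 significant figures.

⟨x²⟩ = ∫ x²·|φ|² dx (integrals over the domain).
With sin²θ = (1 − cos2θ)/2 on 0 ≤ x ≤ a: ∫sin²(nπx/a) dx = a/2, ∫x·sin²(nπx/a) dx = a²/4, ∫x²·sin²(nπx/a) dx = a³·(1/6 − 1/(4n²π²)); higher powers xᵏ the same way, integrating xᵏ·cos(2nπx/a) by parts.
⟨x²⟩ = 15.512.

15.51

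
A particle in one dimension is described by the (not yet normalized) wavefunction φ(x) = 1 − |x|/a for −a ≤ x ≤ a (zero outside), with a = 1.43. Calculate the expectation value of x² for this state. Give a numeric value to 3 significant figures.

⟨x²⟩ = ∫ x²·|φ|² dx / ∫|φ|² dx (integrals over the domain).
φ is even, so ∫ over [−a, a] = 2∫₀ᵃ with φ = 1 − x/a there: ∫₀ᵃ (1 − x/a)² dx = a/3, ∫₀ᵃ x²(1 − x/a)² dx = a³/30, ∫₀ᵃ x⁴(1 − x/a)² dx = a⁵/105.
State is unnormalized: ∫|φ|² dx = 0.95333, and ∫φ*·x²·φ dx = 0.19495, so ⟨x²⟩ = 0.19495 / 0.95333.
⟨x²⟩ = 0.20449.

0.204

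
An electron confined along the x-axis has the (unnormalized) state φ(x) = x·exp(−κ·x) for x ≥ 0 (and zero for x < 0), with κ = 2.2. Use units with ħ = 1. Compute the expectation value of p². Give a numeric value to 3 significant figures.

4.84

p² φ = −ħ² d²φ/dx²; ⟨p²⟩ = −ħ² ∫ φ*·φ'' dx / ∫|φ|² dx.
Differentiate x·exp(−κ·x) with the product rule; every integrand then reduces to terms xʲ·e^(−2κx) on [0, ∞), with ∫₀^∞ xʲ·e^(−2κx) dx = j!/(2κ)^(j+1).
State is unnormalized: ∫|φ|² dx = 0.023479, and ∫φ*·(−ħ² φ'') dx = 0.11364, so ⟨p²⟩ = 0.11364 / 0.023479.
⟨p²⟩ = 4.8400.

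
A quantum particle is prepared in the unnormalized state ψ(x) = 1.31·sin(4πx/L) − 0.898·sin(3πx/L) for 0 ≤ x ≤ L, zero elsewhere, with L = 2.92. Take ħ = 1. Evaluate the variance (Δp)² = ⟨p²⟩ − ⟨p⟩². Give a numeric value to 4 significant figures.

Compute ⟨p⟩ and ⟨p²⟩ separately; (Δp)² = ⟨p²⟩ − ⟨p⟩².
d²/dx² sin(jπx/L) = −(jπ/L)²·sin(jπx/L); on 0 ≤ x ≤ L, ∫sin²(jπx/L) dx = L/2 and ∫sin(jπx/L)·sin(lπx/L) dx = 0 for j ≠ l, so only diagonal terms survive in ∫|ψ|² and ∫ψ·ψ″; ∫ψ·ψ′ dx = [ψ²/2] between the walls = 0.
Normalization: ∫|ψ|² dx = 3.6829.
⟨p⟩ = 0.0000 and ⟨p²⟩ = 15.930.
(Δp)² = 15.930 − (0.0000)² = 15.930.

15.93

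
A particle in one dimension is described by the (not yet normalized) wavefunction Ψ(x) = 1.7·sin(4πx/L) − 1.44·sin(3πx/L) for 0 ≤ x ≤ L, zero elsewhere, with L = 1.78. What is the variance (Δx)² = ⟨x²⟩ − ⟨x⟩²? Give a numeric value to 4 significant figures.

Compute ⟨x⟩ and ⟨x²⟩ separately, then (Δx)² = ⟨x²⟩ − ⟨x⟩².
On 0 ≤ x ≤ L (j ≠ l): ∫sin²(jπx/L) dx = L/2, ∫sin(jπx/L)·sin(lπx/L) dx = 0; diagonal moments ∫x·sin²(jπx/L) dx = L²/4, ∫x²·sin²(jπx/L) dx = L³·(1/6 − 1/(4j²π²)); cross terms ∫x·sin(jπx/L)·sin(lπx/L) dx = 0 for j + l even and −4jlL²/(π²(j² − l²)²) for j + l odd, ∫x²·sin(jπx/L)·sin(lπx/L) dx = (−1)^(j+l)·4jlL³/(π²(j² − l²)²); higher powers the same way via product-to-sum and parts.
Normalization: ∫|Ψ|² dx = 4.4176.
⟨x⟩ = 1.2385 and ⟨x²⟩ = 1.6632.
(Δx)² = 1.6632 − (1.2385)² = 0.12927.

0.1293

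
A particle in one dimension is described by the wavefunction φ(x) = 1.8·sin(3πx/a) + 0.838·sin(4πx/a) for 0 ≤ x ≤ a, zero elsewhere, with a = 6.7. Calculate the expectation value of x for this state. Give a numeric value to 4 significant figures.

⟨x⟩ = ∫ x·|φ|² dx / ∫|φ|² dx (integrals over the domain).
On 0 ≤ x ≤ a (j ≠ l): ∫sin²(jπx/a) dx = a/2, ∫sin(jπx/a)·sin(lπx/a) dx = 0; diagonal moments ∫x·sin²(jπx/a) dx = a²/4, ∫x²·sin²(jπx/a) dx = a³·(1/6 − 1/(4j²π²)); cross terms ∫x·sin(jπx/a)·sin(lπx/a) dx = 0 for j + l even and −4jla²/(π²(j² − l²)²) for j + l odd, ∫x²·sin(jπx/a)·sin(lπx/a) dx = (−1)^(j+l)·4jla³/(π²(j² − l²)²); higher powers the same way via product-to-sum and parts.
State is unnormalized: ∫|φ|² dx = 13.207, and ∫φ*·x·φ dx = 30.801, so ⟨x⟩ = 30.801 / 13.207.
⟨x⟩ = 2.3322.

2.332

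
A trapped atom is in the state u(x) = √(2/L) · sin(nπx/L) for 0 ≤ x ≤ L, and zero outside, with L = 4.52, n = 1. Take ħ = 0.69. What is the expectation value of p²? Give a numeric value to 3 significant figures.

p² u = −ħ² d²u/dx²; ⟨p²⟩ = −ħ² ∫ u*·u'' dx.
d/dx sin(nπx/L) = (nπ/L)·cos(nπx/L) and d²/dx² sin(nπx/L) = −(nπ/L)²·sin(nπx/L); on 0 ≤ x ≤ L, ∫sin²(nπx/L) dx = L/2 and ∫sin(nπx/L)·cos(nπx/L) dx = 0.
⟨p²⟩ = 0.23000.

0.230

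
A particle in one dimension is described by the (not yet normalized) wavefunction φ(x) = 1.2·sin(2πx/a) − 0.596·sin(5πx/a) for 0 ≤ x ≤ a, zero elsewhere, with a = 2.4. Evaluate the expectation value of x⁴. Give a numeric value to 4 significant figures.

⟨x⁴⟩ = ∫ x⁴·|φ|² dx / ∫|φ|² dx (integrals over the domain).
On 0 ≤ x ≤ a (j ≠ l): ∫sin²(jπx/a) dx = a/2, ∫sin(jπx/a)·sin(lπx/a) dx = 0; diagonal moments ∫x·sin²(jπx/a) dx = a²/4, ∫x²·sin²(jπx/a) dx = a³·(1/6 − 1/(4j²π²)); cross terms ∫x·sin(jπx/a)·sin(lπx/a) dx = 0 for j + l even and −4jla²/(π²(j² − l²)²) for j + l odd, ∫x²·sin(jπx/a)·sin(lπx/a) dx = (−1)^(j+l)·4jla³/(π²(j² − l²)²); higher powers the same way via product-to-sum and parts.
State is unnormalized: ∫|φ|² dx = 2.1543, and ∫φ*·x⁴·φ dx = 14.767, so ⟨x⁴⟩ = 14.767 / 2.1543.
⟨x⁴⟩ = 6.8547.

6.855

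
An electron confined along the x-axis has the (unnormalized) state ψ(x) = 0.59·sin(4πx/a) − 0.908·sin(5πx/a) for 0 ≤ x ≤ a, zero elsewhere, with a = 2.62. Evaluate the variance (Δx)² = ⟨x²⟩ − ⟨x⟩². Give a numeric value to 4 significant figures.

0.3262

Compute ⟨x⟩ and ⟨x²⟩ separately, then (Δx)² = ⟨x²⟩ − ⟨x⟩².
On 0 ≤ x ≤ a (j ≠ l): ∫sin²(jπx/a) dx = a/2, ∫sin(jπx/a)·sin(lπx/a) dx = 0; diagonal moments ∫x·sin²(jπx/a) dx = a²/4, ∫x²·sin²(jπx/a) dx = a³·(1/6 − 1/(4j²π²)); cross terms ∫x·sin(jπx/a)·sin(lπx/a) dx = 0 for j + l even and −4jla²/(π²(j² − l²)²) for j + l odd, ∫x²·sin(jπx/a)·sin(lπx/a) dx = (−1)^(j+l)·4jla³/(π²(j² − l²)²); higher powers the same way via product-to-sum and parts.
Normalization: ∫|ψ|² dx = 1.5361.
⟨x⟩ = 1.7891 and ⟨x²⟩ = 3.5273.
(Δx)² = 3.5273 − (1.7891)² = 0.32622.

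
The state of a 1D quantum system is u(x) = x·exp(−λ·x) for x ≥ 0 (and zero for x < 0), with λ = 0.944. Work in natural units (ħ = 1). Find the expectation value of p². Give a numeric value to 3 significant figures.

0.891

p² u = −ħ² d²u/dx²; ⟨p²⟩ = −ħ² ∫ u*·u'' dx / ∫|u|² dx.
Differentiate x·exp(−λ·x) with the product rule; every integrand then reduces to terms xʲ·e^(−2λx) on [0, ∞), with ∫₀^∞ xʲ·e^(−2λx) dx = j!/(2λ)^(j+1).
State is unnormalized: ∫|u|² dx = 0.29718, and ∫u*·(−ħ² u'') dx = 0.26483, so ⟨p²⟩ = 0.26483 / 0.29718.
⟨p²⟩ = 0.89114.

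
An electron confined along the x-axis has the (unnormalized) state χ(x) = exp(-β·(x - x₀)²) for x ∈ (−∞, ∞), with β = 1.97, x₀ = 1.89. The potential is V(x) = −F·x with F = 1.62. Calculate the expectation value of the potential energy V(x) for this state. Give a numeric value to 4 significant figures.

-3.062

⟨V⟩ = ∫ V(x)·|χ|² dx / ∫|χ|² dx.
Gaussian moments (u = x − x₀): ∫u^(2j)·e^(−2βu²) du = (2j−1)!!/(4β)^j · √(π/(2β)), odd powers integrate to 0; here √(π/(2β)) = 0.89295.
State is unnormalized: ∫|χ|² dx = 0.89295, and ∫χ*·V(x)·χ dx = -2.7340, so ⟨V⟩ = -2.7340 / 0.89295.
⟨V⟩ = -3.0618.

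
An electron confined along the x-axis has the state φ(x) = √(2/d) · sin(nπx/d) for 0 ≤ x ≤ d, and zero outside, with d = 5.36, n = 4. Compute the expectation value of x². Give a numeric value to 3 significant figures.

9.49

⟨x²⟩ = ∫ x²·|φ|² dx (integrals over the domain).
With sin²θ = (1 − cos2θ)/2 on 0 ≤ x ≤ d: ∫sin²(nπx/d) dx = d/2, ∫x·sin²(nπx/d) dx = d²/4, ∫x²·sin²(nπx/d) dx = d³·(1/6 − 1/(4n²π²)); higher powers xᵏ the same way, integrating xᵏ·cos(2nπx/d) by parts.
⟨x²⟩ = 9.4856.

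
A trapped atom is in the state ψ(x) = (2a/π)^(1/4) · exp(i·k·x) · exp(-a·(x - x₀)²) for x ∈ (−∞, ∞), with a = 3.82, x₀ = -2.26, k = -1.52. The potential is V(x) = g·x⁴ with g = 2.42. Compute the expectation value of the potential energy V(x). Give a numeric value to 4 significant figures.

⟨V⟩ = ∫ V(x)·|ψ|² dx.
Gaussian moments (u = x − x₀): ∫u^(2j)·e^(−2au²) du = (2j−1)!!/(4a)^j · √(π/(2a)), odd powers integrate to 0; here √(π/(2a)) = 0.64125.
⟨V⟩ = 68.017.

68.02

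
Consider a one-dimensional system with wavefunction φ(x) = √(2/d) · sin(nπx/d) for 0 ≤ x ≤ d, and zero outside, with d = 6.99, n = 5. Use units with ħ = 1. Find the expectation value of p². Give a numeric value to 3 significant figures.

5.05

p² φ = −ħ² d²φ/dx²; ⟨p²⟩ = −ħ² ∫ φ*·φ'' dx.
d/dx sin(nπx/d) = (nπ/d)·cos(nπx/d) and d²/dx² sin(nπx/d) = −(nπ/d)²·sin(nπx/d); on 0 ≤ x ≤ d, ∫sin²(nπx/d) dx = d/2 and ∫sin(nπx/d)·cos(nπx/d) dx = 0.
⟨p²⟩ = 5.0499.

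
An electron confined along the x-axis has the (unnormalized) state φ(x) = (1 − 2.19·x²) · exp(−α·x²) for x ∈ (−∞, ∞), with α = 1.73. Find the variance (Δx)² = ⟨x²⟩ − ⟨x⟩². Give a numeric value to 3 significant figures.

Compute ⟨x⟩ and ⟨x²⟩ separately, then (Δx)² = ⟨x²⟩ − ⟨x⟩².
Expand each integrand as polynomial × e^(−2αx²) and use ∫x^(2j)·e^(−2αx²) dx = (2j−1)!!/(4α)^j · √(π/(2α)), odd powers → 0; here √(π/(2α)) = 0.95288.
Normalization: ∫|φ|² dx = 0.63606.
⟨x⟩ = 0.0000 and ⟨x²⟩ = 0.13065.
(Δx)² = 0.13065 − (0.0000)² = 0.13065.

0.131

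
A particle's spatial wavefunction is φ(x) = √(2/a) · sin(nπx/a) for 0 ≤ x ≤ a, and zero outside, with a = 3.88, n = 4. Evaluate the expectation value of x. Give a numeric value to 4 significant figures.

1.940

⟨x⟩ = ∫ x·|φ|² dx (integrals over the domain).
With sin²θ = (1 − cos2θ)/2 on 0 ≤ x ≤ a: ∫sin²(nπx/a) dx = a/2, ∫x·sin²(nπx/a) dx = a²/4, ∫x²·sin²(nπx/a) dx = a³·(1/6 − 1/(4n²π²)); higher powers xᵏ the same way, integrating xᵏ·cos(2nπx/a) by parts.
⟨x⟩ = 1.9400.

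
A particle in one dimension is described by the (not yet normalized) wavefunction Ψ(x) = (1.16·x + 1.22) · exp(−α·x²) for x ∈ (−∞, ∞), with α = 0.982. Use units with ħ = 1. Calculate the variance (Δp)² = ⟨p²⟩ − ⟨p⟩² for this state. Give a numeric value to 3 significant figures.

Compute ⟨p⟩ and ⟨p²⟩ separately; (Δp)² = ⟨p²⟩ − ⟨p⟩².
Expand each integrand as polynomial × e^(−2αx²) and use ∫x^(2j)·e^(−2αx²) dx = (2j−1)!!/(4α)^j · √(π/(2α)), odd powers → 0; here √(π/(2α)) = 1.2647. Differentiate with the product rule, d/dx e^(−αx²) = −2αx·e^(−αx²).
Normalization: ∫|Ψ|² dx = 2.3157.
⟨p⟩ = 0.0000 and ⟨p²⟩ = 1.3495.
(Δp)² = 1.3495 − (0.0000)² = 1.3495.

1.35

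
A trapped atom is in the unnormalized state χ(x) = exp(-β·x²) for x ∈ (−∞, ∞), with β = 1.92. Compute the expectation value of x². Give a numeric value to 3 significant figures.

0.130

⟨x²⟩ = ∫ x²·|χ|² dx / ∫|χ|² dx (integrals over the domain).
Gaussian moments: ∫x^(2j)·e^(−2βx²) dx = (2j−1)!!/(4β)^j · √(π/(2β)), odd powers integrate to 0; here √(π/(2β)) = 0.90450.
State is unnormalized: ∫|χ|² dx = 0.90450, and ∫χ*·x²·χ dx = 0.11777, so ⟨x²⟩ = 0.11777 / 0.90450.
⟨x²⟩ = 0.13021.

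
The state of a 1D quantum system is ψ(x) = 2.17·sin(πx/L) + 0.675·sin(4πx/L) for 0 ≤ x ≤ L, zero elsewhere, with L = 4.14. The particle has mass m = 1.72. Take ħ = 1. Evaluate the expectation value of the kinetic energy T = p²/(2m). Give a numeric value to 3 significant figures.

0.389

T = −(ħ²/2m) d²/dx², so ⟨T⟩ = −(ħ²/2m) ∫ ψ*·ψ'' dx / ∫|ψ|² dx; with m = 1.72.
d²/dx² sin(jπx/L) = −(jπ/L)²·sin(jπx/L); on 0 ≤ x ≤ L, ∫sin²(jπx/L) dx = L/2 and ∫sin(jπx/L)·sin(lπx/L) dx = 0 for j ≠ l, so only diagonal terms survive in ∫|ψ|² and ∫ψ·ψ″; ∫ψ·ψ′ dx = [ψ²/2] between the walls = 0.
State is unnormalized: ∫|ψ|² dx = 10.691, and ∫ψ*·(−ħ²/2m · ψ'') dx = 4.1577, so ⟨T⟩ = 4.1577 / 10.691.
⟨T⟩ = 0.38891.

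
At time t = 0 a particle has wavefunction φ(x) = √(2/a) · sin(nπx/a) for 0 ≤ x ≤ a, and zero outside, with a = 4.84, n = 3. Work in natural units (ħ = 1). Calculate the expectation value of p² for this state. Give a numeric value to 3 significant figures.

p² φ = −ħ² d²φ/dx²; ⟨p²⟩ = −ħ² ∫ φ*·φ'' dx.
d/dx sin(nπx/a) = (nπ/a)·cos(nπx/a) and d²/dx² sin(nπx/a) = −(nπ/a)²·sin(nπx/a); on 0 ≤ x ≤ a, ∫sin²(nπx/a) dx = a/2 and ∫sin(nπx/a)·cos(nπx/a) dx = 0.
⟨p²⟩ = 3.7919.

3.79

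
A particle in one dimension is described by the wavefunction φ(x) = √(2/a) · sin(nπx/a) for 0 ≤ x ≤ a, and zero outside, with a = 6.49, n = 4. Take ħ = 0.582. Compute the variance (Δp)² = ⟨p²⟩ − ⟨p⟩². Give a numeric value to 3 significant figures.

1.27

Compute ⟨p⟩ and ⟨p²⟩ separately; (Δp)² = ⟨p²⟩ − ⟨p⟩².
d/dx sin(nπx/a) = (nπ/a)·cos(nπx/a) and d²/dx² sin(nπx/a) = −(nπ/a)²·sin(nπx/a); on 0 ≤ x ≤ a, ∫sin²(nπx/a) dx = a/2 and ∫sin(nπx/a)·cos(nπx/a) dx = 0.
⟨p⟩ = 0.0000 and ⟨p²⟩ = 1.2699.
(Δp)² = 1.2699 − (0.0000)² = 1.2699.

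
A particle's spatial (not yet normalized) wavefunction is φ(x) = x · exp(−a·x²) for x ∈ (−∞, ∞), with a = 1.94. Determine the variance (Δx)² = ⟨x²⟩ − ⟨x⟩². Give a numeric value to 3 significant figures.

Compute ⟨x⟩ and ⟨x²⟩ separately, then (Δx)² = ⟨x²⟩ − ⟨x⟩².
Expand each integrand as polynomial × e^(−2ax²) and use ∫x^(2j)·e^(−2ax²) dx = (2j−1)!!/(4a)^j · √(π/(2a)), odd powers → 0; here √(π/(2a)) = 0.89983.
Normalization: ∫|φ|² dx = 0.11596.
⟨x⟩ = 0.0000 and ⟨x²⟩ = 0.38660.
(Δx)² = 0.38660 − (0.0000)² = 0.38660.

0.387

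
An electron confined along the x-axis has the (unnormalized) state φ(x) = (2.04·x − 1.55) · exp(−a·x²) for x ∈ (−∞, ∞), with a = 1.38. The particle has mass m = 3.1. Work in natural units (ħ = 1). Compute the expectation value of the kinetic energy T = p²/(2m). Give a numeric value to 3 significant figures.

T = −(ħ²/2m) d²/dx², so ⟨T⟩ = −(ħ²/2m) ∫ φ*·φ'' dx / ∫|φ|² dx; with m = 3.1.
Expand each integrand as polynomial × e^(−2ax²) and use ∫x^(2j)·e^(−2ax²) dx = (2j−1)!!/(4a)^j · √(π/(2a)), odd powers → 0; here √(π/(2a)) = 1.0669. Differentiate with the product rule, d/dx e^(−ax²) = −2ax·e^(−ax²).
State is unnormalized: ∫|φ|² dx = 3.3676, and ∫φ*·(−ħ²/2m · φ'') dx = 1.1076, so ⟨T⟩ = 1.1076 / 3.3676.
⟨T⟩ = 0.32891.

0.329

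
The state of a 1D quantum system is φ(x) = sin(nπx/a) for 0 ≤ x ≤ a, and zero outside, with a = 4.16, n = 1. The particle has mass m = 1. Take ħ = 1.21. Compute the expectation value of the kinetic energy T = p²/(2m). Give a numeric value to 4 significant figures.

T = −(ħ²/2m) d²/dx², so ⟨T⟩ = −(ħ²/2m) ∫ φ*·φ'' dx / ∫|φ|² dx; with m = 1.
d/dx sin(nπx/a) = (nπ/a)·cos(nπx/a) and d²/dx² sin(nπx/a) = −(nπ/a)²·sin(nπx/a); on 0 ≤ x ≤ a, ∫sin²(nπx/a) dx = a/2 and ∫sin(nπx/a)·cos(nπx/a) dx = 0.
State is unnormalized: ∫|φ|² dx = 2.0800, and ∫φ*·(−ħ²/2m · φ'') dx = 0.86839, so ⟨T⟩ = 0.86839 / 2.0800.
⟨T⟩ = 0.41750.

0.4175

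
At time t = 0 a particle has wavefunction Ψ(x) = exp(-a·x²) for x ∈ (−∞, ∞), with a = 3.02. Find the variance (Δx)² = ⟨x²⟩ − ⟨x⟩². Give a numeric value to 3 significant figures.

0.0828

Compute ⟨x⟩ and ⟨x²⟩ separately, then (Δx)² = ⟨x²⟩ − ⟨x⟩².
Gaussian moments: ∫x^(2j)·e^(−2ax²) dx = (2j−1)!!/(4a)^j · √(π/(2a)), odd powers integrate to 0; here √(π/(2a)) = 0.72120.
Normalization: ∫|Ψ|² dx = 0.72120.
⟨x⟩ = 0.0000 and ⟨x²⟩ = 0.082781.
(Δx)² = 0.082781 − (0.0000)² = 0.082781.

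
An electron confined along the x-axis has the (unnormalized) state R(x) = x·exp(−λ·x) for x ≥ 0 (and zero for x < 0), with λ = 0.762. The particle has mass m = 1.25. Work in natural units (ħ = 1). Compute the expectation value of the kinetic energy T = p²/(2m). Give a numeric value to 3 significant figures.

T = −(ħ²/2m) d²/dx², so ⟨T⟩ = −(ħ²/2m) ∫ R*·R'' dx / ∫|R|² dx; with m = 1.25.
Differentiate x·exp(−λ·x) with the product rule; every integrand then reduces to terms xʲ·e^(−2λx) on [0, ∞), with ∫₀^∞ xʲ·e^(−2λx) dx = j!/(2λ)^(j+1).
State is unnormalized: ∫|R|² dx = 0.56503, and ∫R*·(−ħ²/2m · R'') dx = 0.13123, so ⟨T⟩ = 0.13123 / 0.56503.
⟨T⟩ = 0.23226.

0.232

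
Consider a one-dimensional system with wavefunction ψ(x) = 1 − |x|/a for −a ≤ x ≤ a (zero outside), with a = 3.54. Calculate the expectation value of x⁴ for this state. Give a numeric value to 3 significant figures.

4.49

⟨x⁴⟩ = ∫ x⁴·|ψ|² dx / ∫|ψ|² dx (integrals over the domain).
ψ is even, so ∫ over [−a, a] = 2∫₀ᵃ with ψ = 1 − x/a there: ∫₀ᵃ (1 − x/a)² dx = a/3, ∫₀ᵃ x²(1 − x/a)² dx = a³/30, ∫₀ᵃ x⁴(1 − x/a)² dx = a⁵/105.
State is unnormalized: ∫|ψ|² dx = 2.3600, and ∫ψ*·x⁴·ψ dx = 10.589, so ⟨x⁴⟩ = 10.589 / 2.3600.
⟨x⁴⟩ = 4.4869.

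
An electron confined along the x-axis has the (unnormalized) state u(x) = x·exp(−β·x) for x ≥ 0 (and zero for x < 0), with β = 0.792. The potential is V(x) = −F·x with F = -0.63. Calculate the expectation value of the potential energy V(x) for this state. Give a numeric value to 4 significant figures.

⟨V⟩ = ∫ V(x)·|u|² dx / ∫|u|² dx.
Every integrand reduces to terms xʲ·e^(−2βx) on [0, ∞); use ∫₀^∞ xʲ·e^(−2βx) dx = j!/(2β)^(j+1).
State is unnormalized: ∫|u|² dx = 0.50323, and ∫u*·V(x)·u dx = 0.60044, so ⟨V⟩ = 0.60044 / 0.50323.
⟨V⟩ = 1.1932.

1.193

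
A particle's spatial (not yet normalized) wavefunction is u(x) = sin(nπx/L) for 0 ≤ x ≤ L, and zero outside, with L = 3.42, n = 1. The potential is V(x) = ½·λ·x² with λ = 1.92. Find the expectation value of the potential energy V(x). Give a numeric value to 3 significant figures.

⟨V⟩ = ∫ V(x)·|u|² dx / ∫|u|² dx.
With sin²θ = (1 − cos2θ)/2 on 0 ≤ x ≤ L: ∫sin²(nπx/L) dx = L/2, ∫x·sin²(nπx/L) dx = L²/4, ∫x²·sin²(nπx/L) dx = L³·(1/6 − 1/(4n²π²)); higher powers xᵏ the same way, integrating xᵏ·cos(2nπx/L) by parts.
State is unnormalized: ∫|u|² dx = 1.7100, and ∫u*·V(x)·u dx = 5.4275, so ⟨V⟩ = 5.4275 / 1.7100.
⟨V⟩ = 3.1740.

3.17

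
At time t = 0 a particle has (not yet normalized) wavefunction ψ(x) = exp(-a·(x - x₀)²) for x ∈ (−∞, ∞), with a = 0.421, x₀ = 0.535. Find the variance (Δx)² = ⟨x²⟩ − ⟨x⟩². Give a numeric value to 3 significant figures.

Compute ⟨x⟩ and ⟨x²⟩ separately, then (Δx)² = ⟨x²⟩ − ⟨x⟩².
Gaussian moments (u = x − x₀): ∫u^(2j)·e^(−2au²) du = (2j−1)!!/(4a)^j · √(π/(2a)), odd powers integrate to 0; here √(π/(2a)) = 1.9316.
Normalization: ∫|ψ|² dx = 1.9316.
⟨x⟩ = 0.53500 and ⟨x²⟩ = 0.88005.
(Δx)² = 0.88005 − (0.53500)² = 0.59382.

0.594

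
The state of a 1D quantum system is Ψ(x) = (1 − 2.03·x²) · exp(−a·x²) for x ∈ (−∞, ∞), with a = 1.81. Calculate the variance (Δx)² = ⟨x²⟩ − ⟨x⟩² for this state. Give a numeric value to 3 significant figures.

Compute ⟨x⟩ and ⟨x²⟩ separately, then (Δx)² = ⟨x²⟩ − ⟨x⟩².
Expand each integrand as polynomial × e^(−2ax²) and use ∫x^(2j)·e^(−2ax²) dx = (2j−1)!!/(4a)^j · √(π/(2a)), odd powers → 0; here √(π/(2a)) = 0.93158.
Normalization: ∫|Ψ|² dx = 0.62889.
⟨x⟩ = 0.0000 and ⟨x²⟩ = 0.10167.
(Δx)² = 0.10167 − (0.0000)² = 0.10167.

0.102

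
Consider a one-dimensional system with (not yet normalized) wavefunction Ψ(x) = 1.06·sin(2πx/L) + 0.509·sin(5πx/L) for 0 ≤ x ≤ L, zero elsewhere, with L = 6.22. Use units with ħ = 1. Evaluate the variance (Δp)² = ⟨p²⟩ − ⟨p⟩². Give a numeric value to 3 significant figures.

Compute ⟨p⟩ and ⟨p²⟩ separately; (Δp)² = ⟨p²⟩ − ⟨p⟩².
d²/dx² sin(jπx/L) = −(jπ/L)²·sin(jπx/L); on 0 ≤ x ≤ L, ∫sin²(jπx/L) dx = L/2 and ∫sin(jπx/L)·sin(lπx/L) dx = 0 for j ≠ l, so only diagonal terms survive in ∫|Ψ|² and ∫Ψ·Ψ″; ∫Ψ·Ψ′ dx = [Ψ²/2] between the walls = 0.
Normalization: ∫|Ψ|² dx = 4.3001.
⟨p⟩ = 0.0000 and ⟨p²⟩ = 2.0242.
(Δp)² = 2.0242 − (0.0000)² = 2.0242.

2.02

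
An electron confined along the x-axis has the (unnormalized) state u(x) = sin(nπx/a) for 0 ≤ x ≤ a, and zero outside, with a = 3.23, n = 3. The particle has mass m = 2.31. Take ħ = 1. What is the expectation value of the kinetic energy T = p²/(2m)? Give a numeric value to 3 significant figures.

T = −(ħ²/2m) d²/dx², so ⟨T⟩ = −(ħ²/2m) ∫ u*·u'' dx / ∫|u|² dx; with m = 2.31.
d/dx sin(nπx/a) = (nπ/a)·cos(nπx/a) and d²/dx² sin(nπx/a) = −(nπ/a)²·sin(nπx/a); on 0 ≤ x ≤ a, ∫sin²(nπx/a) dx = a/2 and ∫sin(nπx/a)·cos(nπx/a) dx = 0.
State is unnormalized: ∫|u|² dx = 1.6150, and ∫u*·(−ħ²/2m · u'') dx = 2.9762, so ⟨T⟩ = 2.9762 / 1.6150.
⟨T⟩ = 1.8429.

1.84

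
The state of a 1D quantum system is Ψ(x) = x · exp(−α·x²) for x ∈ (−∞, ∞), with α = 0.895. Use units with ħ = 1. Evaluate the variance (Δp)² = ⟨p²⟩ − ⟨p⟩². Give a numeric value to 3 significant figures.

Compute ⟨p⟩ and ⟨p²⟩ separately; (Δp)² = ⟨p²⟩ − ⟨p⟩².
Expand each integrand as polynomial × e^(−2αx²) and use ∫x^(2j)·e^(−2αx²) dx = (2j−1)!!/(4α)^j · √(π/(2α)), odd powers → 0; here √(π/(2α)) = 1.3248. Differentiate with the product rule, d/dx e^(−αx²) = −2αx·e^(−αx²).
Normalization: ∫|Ψ|² dx = 0.37005.
⟨p⟩ = 0.0000 and ⟨p²⟩ = 2.6850.
(Δp)² = 2.6850 − (0.0000)² = 2.6850.

2.69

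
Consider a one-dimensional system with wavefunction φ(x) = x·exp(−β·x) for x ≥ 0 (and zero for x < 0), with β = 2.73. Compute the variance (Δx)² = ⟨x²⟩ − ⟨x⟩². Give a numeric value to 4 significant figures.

0.1006

Compute ⟨x⟩ and ⟨x²⟩ separately, then (Δx)² = ⟨x²⟩ − ⟨x⟩².
Every integrand reduces to terms xʲ·e^(−2βx) on [0, ∞); use ∫₀^∞ xʲ·e^(−2βx) dx = j!/(2β)^(j+1).
Normalization: ∫|φ|² dx = 0.012287.
⟨x⟩ = 0.54945 and ⟨x²⟩ = 0.40253.
(Δx)² = 0.40253 − (0.54945)² = 0.10063.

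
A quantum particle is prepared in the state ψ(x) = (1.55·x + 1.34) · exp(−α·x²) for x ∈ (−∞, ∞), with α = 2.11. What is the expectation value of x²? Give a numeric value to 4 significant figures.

0.1509

⟨x²⟩ = ∫ x²·|ψ|² dx / ∫|ψ|² dx (integrals over the domain).
Expand each integrand as polynomial × e^(−2αx²) and use ∫x^(2j)·e^(−2αx²) dx = (2j−1)!!/(4α)^j · √(π/(2α)), odd powers → 0; here √(π/(2α)) = 0.86282.
State is unnormalized: ∫|ψ|² dx = 1.7949, and ∫ψ*·x²·ψ dx = 0.27086, so ⟨x²⟩ = 0.27086 / 1.7949.
⟨x²⟩ = 0.15091.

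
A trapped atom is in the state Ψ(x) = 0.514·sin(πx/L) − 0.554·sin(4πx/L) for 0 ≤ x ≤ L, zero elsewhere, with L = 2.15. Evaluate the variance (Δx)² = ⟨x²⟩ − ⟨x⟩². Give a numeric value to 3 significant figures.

Compute ⟨x⟩ and ⟨x²⟩ separately, then (Δx)² = ⟨x²⟩ − ⟨x⟩².
On 0 ≤ x ≤ L (j ≠ l): ∫sin²(jπx/L) dx = L/2, ∫sin(jπx/L)·sin(lπx/L) dx = 0; diagonal moments ∫x·sin²(jπx/L) dx = L²/4, ∫x²·sin²(jπx/L) dx = L³·(1/6 − 1/(4j²π²)); cross terms ∫x·sin(jπx/L)·sin(lπx/L) dx = 0 for j + l even and −4jlL²/(π²(j² − l²)²) for j + l odd, ∫x²·sin(jπx/L)·sin(lπx/L) dx = (−1)^(j+l)·4jlL³/(π²(j² − l²)²); higher powers the same way via product-to-sum and parts.
Normalization: ∫|Ψ|² dx = 0.61395.
⟨x⟩ = 1.1059 and ⟨x²⟩ = 1.4911.
(Δx)² = 1.4911 − (1.1059)² = 0.26806.

0.268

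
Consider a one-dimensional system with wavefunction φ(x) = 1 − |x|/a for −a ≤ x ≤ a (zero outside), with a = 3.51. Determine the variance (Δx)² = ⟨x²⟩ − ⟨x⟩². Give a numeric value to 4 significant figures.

1.232

Compute ⟨x⟩ and ⟨x²⟩ separately, then (Δx)² = ⟨x²⟩ − ⟨x⟩².
φ is even, so ∫ over [−a, a] = 2∫₀ᵃ with φ = 1 − x/a there: ∫₀ᵃ (1 − x/a)² dx = a/3, ∫₀ᵃ x²(1 − x/a)² dx = a³/30, ∫₀ᵃ x⁴(1 − x/a)² dx = a⁵/105.
Normalization: ∫|φ|² dx = 2.3400.
⟨x⟩ = 0.0000 and ⟨x²⟩ = 1.2320.
(Δx)² = 1.2320 − (0.0000)² = 1.2320.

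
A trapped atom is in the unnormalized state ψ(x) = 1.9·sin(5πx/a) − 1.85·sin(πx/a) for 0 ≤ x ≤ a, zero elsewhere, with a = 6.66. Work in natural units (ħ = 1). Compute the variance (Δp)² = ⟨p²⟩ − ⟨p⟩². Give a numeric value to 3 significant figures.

2.96

Compute ⟨p⟩ and ⟨p²⟩ separately; (Δp)² = ⟨p²⟩ − ⟨p⟩².
d²/dx² sin(jπx/a) = −(jπ/a)²·sin(jπx/a); on 0 ≤ x ≤ a, ∫sin²(jπx/a) dx = a/2 and ∫sin(jπx/a)·sin(lπx/a) dx = 0 for j ≠ l, so only diagonal terms survive in ∫|ψ|² and ∫ψ·ψ″; ∫ψ·ψ′ dx = [ψ²/2] between the walls = 0.
Normalization: ∫|ψ|² dx = 23.418.
⟨p⟩ = 0.0000 and ⟨p²⟩ = 2.9638.
(Δp)² = 2.9638 − (0.0000)² = 2.9638.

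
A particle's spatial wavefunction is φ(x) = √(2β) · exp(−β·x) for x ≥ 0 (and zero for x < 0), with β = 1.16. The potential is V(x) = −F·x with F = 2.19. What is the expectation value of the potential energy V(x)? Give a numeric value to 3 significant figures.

-0.944

⟨V⟩ = ∫ V(x)·|φ|² dx.
Every integrand reduces to terms xʲ·e^(−2βx) on [0, ∞); use ∫₀^∞ xʲ·e^(−2βx) dx = j!/(2β)^(j+1).
⟨V⟩ = -0.94397.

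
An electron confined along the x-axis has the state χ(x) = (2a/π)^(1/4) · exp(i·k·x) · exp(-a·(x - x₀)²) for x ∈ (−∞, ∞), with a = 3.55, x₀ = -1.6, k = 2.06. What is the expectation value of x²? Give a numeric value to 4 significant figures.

2.630

⟨x²⟩ = ∫ x²·|χ|² dx (integrals over the domain).
Gaussian moments (u = x − x₀): ∫u^(2j)·e^(−2au²) du = (2j−1)!!/(4a)^j · √(π/(2a)), odd powers integrate to 0; here √(π/(2a)) = 0.66519.
⟨x²⟩ = 2.6304.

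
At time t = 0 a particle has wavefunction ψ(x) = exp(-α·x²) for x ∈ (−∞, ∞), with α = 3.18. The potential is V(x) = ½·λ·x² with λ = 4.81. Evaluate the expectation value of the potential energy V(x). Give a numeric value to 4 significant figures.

0.1891

⟨V⟩ = ∫ V(x)·|ψ|² dx / ∫|ψ|² dx.
Gaussian moments: ∫x^(2j)·e^(−2αx²) dx = (2j−1)!!/(4α)^j · √(π/(2α)), odd powers integrate to 0; here √(π/(2α)) = 0.70282.
State is unnormalized: ∫|ψ|² dx = 0.70282, and ∫ψ*·V(x)·ψ dx = 0.13288, so ⟨V⟩ = 0.13288 / 0.70282.
⟨V⟩ = 0.18907.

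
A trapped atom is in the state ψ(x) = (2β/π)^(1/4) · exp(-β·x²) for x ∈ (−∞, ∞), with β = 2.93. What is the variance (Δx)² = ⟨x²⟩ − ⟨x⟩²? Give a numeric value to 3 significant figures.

0.0853

Compute ⟨x⟩ and ⟨x²⟩ separately, then (Δx)² = ⟨x²⟩ − ⟨x⟩².
Gaussian moments: ∫x^(2j)·e^(−2βx²) dx = (2j−1)!!/(4β)^j · √(π/(2β)), odd powers integrate to 0; here √(π/(2β)) = 0.73219.
⟨x⟩ = 0.0000 and ⟨x²⟩ = 0.085324.
(Δx)² = 0.085324 − (0.0000)² = 0.085324.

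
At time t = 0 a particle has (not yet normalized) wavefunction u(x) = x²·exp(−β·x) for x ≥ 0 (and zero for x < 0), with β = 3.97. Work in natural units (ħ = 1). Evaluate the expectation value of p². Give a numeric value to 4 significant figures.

p² u = −ħ² d²u/dx²; ⟨p²⟩ = −ħ² ∫ u*·u'' dx / ∫|u|² dx.
Differentiate x²·exp(−β·x) with the product rule; every integrand then reduces to terms xʲ·e^(−2βx) on [0, ∞), with ∫₀^∞ xʲ·e^(−2βx) dx = j!/(2β)^(j+1).
State is unnormalized: ∫|u|² dx = 0.00076052, and ∫u*·(−ħ² u'') dx = 0.0039955, so ⟨p²⟩ = 0.0039955 / 0.00076052.
⟨p²⟩ = 5.2536.

5.254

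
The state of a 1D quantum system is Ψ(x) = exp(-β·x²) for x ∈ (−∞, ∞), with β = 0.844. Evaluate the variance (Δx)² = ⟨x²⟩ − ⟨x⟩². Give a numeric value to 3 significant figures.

Compute ⟨x⟩ and ⟨x²⟩ separately, then (Δx)² = ⟨x²⟩ − ⟨x⟩².
Gaussian moments: ∫x^(2j)·e^(−2βx²) dx = (2j−1)!!/(4β)^j · √(π/(2β)), odd powers integrate to 0; here √(π/(2β)) = 1.3642.
Normalization: ∫|Ψ|² dx = 1.3642.
⟨x⟩ = 0.0000 and ⟨x²⟩ = 0.29621.
(Δx)² = 0.29621 − (0.0000)² = 0.29621.

0.296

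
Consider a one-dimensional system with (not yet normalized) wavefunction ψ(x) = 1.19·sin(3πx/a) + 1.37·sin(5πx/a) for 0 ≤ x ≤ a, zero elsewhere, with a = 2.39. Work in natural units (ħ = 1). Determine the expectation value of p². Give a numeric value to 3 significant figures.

p² ψ = −ħ² d²ψ/dx²; ⟨p²⟩ = −ħ² ∫ ψ*·ψ'' dx / ∫|ψ|² dx.
d²/dx² sin(jπx/a) = −(jπ/a)²·sin(jπx/a); on 0 ≤ x ≤ a, ∫sin²(jπx/a) dx = a/2 and ∫sin(jπx/a)·sin(lπx/a) dx = 0 for j ≠ l, so only diagonal terms survive in ∫|ψ|² and ∫ψ·ψ″; ∫ψ·ψ′ dx = [ψ²/2] between the walls = 0.
State is unnormalized: ∫|ψ|² dx = 3.9351, and ∫ψ*·(−ħ² ψ'') dx = 123.20, so ⟨p²⟩ = 123.20 / 3.9351.
⟨p²⟩ = 31.308.

31.3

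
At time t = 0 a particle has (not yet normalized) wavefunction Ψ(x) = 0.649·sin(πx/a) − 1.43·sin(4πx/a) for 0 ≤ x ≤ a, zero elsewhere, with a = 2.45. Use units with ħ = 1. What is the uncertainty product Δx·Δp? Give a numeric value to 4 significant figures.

Δx = √(⟨x²⟩−⟨x⟩²), Δp = √(⟨p²⟩−⟨p⟩²).
On 0 ≤ x ≤ a (j ≠ l): ∫sin²(jπx/a) dx = a/2, ∫sin(jπx/a)·sin(lπx/a) dx = 0; diagonal moments ∫x·sin²(jπx/a) dx = a²/4, ∫x²·sin²(jπx/a) dx = a³·(1/6 − 1/(4j²π²)); cross terms ∫x·sin(jπx/a)·sin(lπx/a) dx = 0 for j + l even and −4jla²/(π²(j² − l²)²) for j + l odd, ∫x²·sin(jπx/a)·sin(lπx/a) dx = (−1)^(j+l)·4jla³/(π²(j² − l²)²); higher powers the same way via product-to-sum and parts. d²/dx² sin(jπx/a) = −(jπ/a)²·sin(jπx/a); on 0 ≤ x ≤ a, ∫sin²(jπx/a) dx = a/2 and ∫sin(jπx/a)·sin(lπx/a) dx = 0 for j ≠ l, so only diagonal terms survive in ∫|Ψ|² and ∫Ψ·Ψ″; ∫Ψ·Ψ′ dx = [Ψ²/2] between the walls = 0.
Normalization: ∫|Ψ|² dx = 3.0210.
⟨x⟩ = 1.2516, ⟨x²⟩ = 1.9982 ⇒ Δx = 0.65712.
⟨p⟩ = 0.0000, ⟨p²⟩ = 22.096 ⇒ Δp = 4.7006.
Δx·Δp = 3.0888.

3.089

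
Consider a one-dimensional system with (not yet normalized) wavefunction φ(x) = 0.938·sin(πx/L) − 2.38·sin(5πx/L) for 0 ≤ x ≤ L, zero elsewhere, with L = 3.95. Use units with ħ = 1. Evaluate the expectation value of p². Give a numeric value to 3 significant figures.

p² φ = −ħ² d²φ/dx²; ⟨p²⟩ = −ħ² ∫ φ*·φ'' dx / ∫|φ|² dx.
d²/dx² sin(jπx/L) = −(jπ/L)²·sin(jπx/L); on 0 ≤ x ≤ L, ∫sin²(jπx/L) dx = L/2 and ∫sin(jπx/L)·sin(lπx/L) dx = 0 for j ≠ l, so only diagonal terms survive in ∫|φ|² and ∫φ·φ″; ∫φ·φ′ dx = [φ²/2] between the walls = 0.
State is unnormalized: ∫|φ|² dx = 12.925, and ∫φ*·(−ħ² φ'') dx = 178.01, so ⟨p²⟩ = 178.01 / 12.925.
⟨p²⟩ = 13.773.

13.8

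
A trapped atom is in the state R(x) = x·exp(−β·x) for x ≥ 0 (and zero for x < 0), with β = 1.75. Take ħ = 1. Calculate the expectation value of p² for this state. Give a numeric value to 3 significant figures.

3.06

p² R = −ħ² d²R/dx²; ⟨p²⟩ = −ħ² ∫ R*·R'' dx / ∫|R|² dx.
Differentiate x·exp(−β·x) with the product rule; every integrand then reduces to terms xʲ·e^(−2βx) on [0, ∞), with ∫₀^∞ xʲ·e^(−2βx) dx = j!/(2β)^(j+1).
State is unnormalized: ∫|R|² dx = 0.046647, and ∫R*·(−ħ² R'') dx = 0.14286, so ⟨p²⟩ = 0.14286 / 0.046647.
⟨p²⟩ = 3.0625.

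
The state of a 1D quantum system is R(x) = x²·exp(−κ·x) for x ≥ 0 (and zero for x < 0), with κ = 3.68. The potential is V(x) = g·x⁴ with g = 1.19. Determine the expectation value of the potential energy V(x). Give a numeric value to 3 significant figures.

0.681

⟨V⟩ = ∫ V(x)·|R|² dx / ∫|R|² dx.
Every integrand reduces to terms xʲ·e^(−2κx) on [0, ∞); use ∫₀^∞ xʲ·e^(−2κx) dx = j!/(2κ)^(j+1).
State is unnormalized: ∫|R|² dx = 0.0011113, and ∫R*·V(x)·R dx = 0.00075712, so ⟨V⟩ = 0.00075712 / 0.0011113.
⟨V⟩ = 0.68131.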